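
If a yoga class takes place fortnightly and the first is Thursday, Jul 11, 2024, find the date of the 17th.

The 17th occurrence is 16 intervals after the first: 16 × 14 = 224 days after Jul 11, 2024.
Jul has 31 days — 20 days to the end of Jul leaves 204.
Aug has 31 days (173 left).
Sep has 30 days (143 left).
Oct has 31 days (112 left).
Nov has 30 days (82 left).
Dec has 31 days (51 left).
Jan has 31 days (20 left).
20 days into Feb → Feb 20, 2025.

Feb 20, 2025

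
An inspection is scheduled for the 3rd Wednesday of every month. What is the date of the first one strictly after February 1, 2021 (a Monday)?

February 17, 2021

February 2021 starts on a Monday; its first Wednesday is the 3rd, so the 3rd Wednesday is the 17th — February 17, 2021.
February 17, 2021 is after February 1, 2021, so that is the next one.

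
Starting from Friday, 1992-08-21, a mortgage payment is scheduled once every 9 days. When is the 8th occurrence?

The 8th occurrence is 7 intervals after the first: 7 × 9 = 63 days after 1992-08-21.
August has 31 days — 10 days to the end of August leaves 53.
September has 30 days (23 left).
23 days into October → 1992-10-23.

1992-10-23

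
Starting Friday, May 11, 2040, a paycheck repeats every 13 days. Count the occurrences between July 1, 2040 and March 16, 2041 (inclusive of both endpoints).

20

Occurrences land 13·i days after May 11, 2040 for i = 0, 1, 2, …
July 1, 2040 is 51 days after the start; 51 ÷ 13 = 3 remainder 12; since the remainder is 12, round up to i = 4. First occurrence in the window: #5 on July 2, 2040 (4×13 = 52 days in).
March 16, 2041 is 309 days after the start; 309 ÷ 13 = 23 remainder 10. Last occurrence in the window: #24 on March 6, 2041.
Occurrences #5 through #24: 20 in total.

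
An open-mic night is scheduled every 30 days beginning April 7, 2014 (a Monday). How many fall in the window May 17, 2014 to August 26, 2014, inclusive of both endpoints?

Occurrences land 30·i days after April 7, 2014 for i = 0, 1, 2, …
May 17, 2014 is 40 days after the start; 40 ÷ 30 = 1 remainder 10; since the remainder is 10, round up to i = 2. First occurrence in the window: #3 on June 6, 2014 (2×30 = 60 days in).
August 26, 2014 is 141 days after the start; 141 ÷ 30 = 4 remainder 21. Last occurrence in the window: #5 on August 5, 2014.
Occurrences #3 through #5: 3 in total.

3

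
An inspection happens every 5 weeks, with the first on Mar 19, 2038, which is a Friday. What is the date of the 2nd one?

The 2nd occurrence is 1 interval after the first: 1 × 35 = 35 days after Mar 19, 2038.
Mar has 31 days — 12 days to the end of Mar leaves 23.
23 days into Apr → Apr 23, 2038.

Apr 23, 2038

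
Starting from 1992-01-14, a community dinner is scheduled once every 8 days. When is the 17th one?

The 17th occurrence is 16 intervals after the first: 16 × 8 = 128 days after 1992-01-14.
January has 31 days — 17 days to the end of January leaves 111.
February has 29 days (82 left).
March has 31 days (51 left).
April has 30 days (21 left).
21 days into May → 1992-05-21.

1992-05-21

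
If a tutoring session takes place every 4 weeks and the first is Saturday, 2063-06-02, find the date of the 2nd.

2063-06-30

The 2nd occurrence is 1 interval after the first: 1 × 28 = 28 days after 2063-06-02.
28 days later is 2063-06-30.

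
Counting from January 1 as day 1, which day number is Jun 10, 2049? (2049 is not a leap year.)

161

Days in months before Jun: 31 + 28 + 31 + 30 + 31 = 151.
Plus 10 days into Jun → day 161.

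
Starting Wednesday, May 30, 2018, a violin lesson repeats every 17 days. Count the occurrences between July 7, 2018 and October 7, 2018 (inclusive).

Occurrences land 17·i days after May 30, 2018 for i = 0, 1, 2, …
July 7, 2018 is 38 days after the start; 38 ÷ 17 = 2 remainder 4; since the remainder is 4, round up to i = 3. First occurrence in the window: #4 on July 20, 2018 (3×17 = 51 days in).
October 7, 2018 is 130 days after the start; 130 ÷ 17 = 7 remainder 11. Last occurrence in the window: #8 on September 26, 2018.
Occurrences #4 through #8: 5 in total.

5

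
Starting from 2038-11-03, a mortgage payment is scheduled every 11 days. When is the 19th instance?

2039-05-20

The 19th occurrence is 18 intervals after the first: 18 × 11 = 198 days after 2038-11-03.
November has 30 days — 27 days to the end of November leaves 171.
December has 31 days (140 left).
January has 31 days (109 left).
February has 28 days (81 left).
March has 31 days (50 left).
April has 30 days (20 left).
20 days into May → 2039-05-20.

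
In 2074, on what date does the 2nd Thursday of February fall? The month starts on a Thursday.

February 2074 begins on a Thursday, so the first Thursday is February 1.
The 2nd Thursday is 1 weeks later: 1 + 7 = 8.

February 8, 2074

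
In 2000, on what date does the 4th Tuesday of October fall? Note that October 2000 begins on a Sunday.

October 2000 begins on a Sunday, so the first Tuesday is October 3 (2 days later).
The 4th Tuesday is 3 weeks later: 3 + 21 = 24.

2000-10-24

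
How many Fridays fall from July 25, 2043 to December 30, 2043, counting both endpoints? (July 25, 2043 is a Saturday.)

22

July 25, 2043 is a Saturday; the first Friday on or after it is July 31, 2043 (6 days later).
From July 31, 2043 to December 30, 2043: 0 + 31 + 30 + 31 + 30 + 30 = 152 days (rest of July, August, September, October, November, December).
152 ÷ 7 = 21 full weeks with remainder 5, so 21 more Fridays after the first → 22.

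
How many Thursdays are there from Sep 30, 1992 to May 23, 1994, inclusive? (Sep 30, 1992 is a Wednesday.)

86

Sep 30, 1992 is a Wednesday; the first Thursday on or after it is Oct 1, 1992 (1 day later).
From Oct 1, 1992 to May 23, 1994: 91 + 365 + 143 = 599 days (rest of 1992, 1993, to May 23, 1994 in 1994).
599 ÷ 7 = 85 full weeks with remainder 4, so 85 more Thursdays after the first → 86.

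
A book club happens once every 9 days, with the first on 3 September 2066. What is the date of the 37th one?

The 37th occurrence is 36 intervals after the first: 36 × 9 = 324 days after 3 September 2066.
September has 30 days — 27 days to the end of September leaves 297.
October has 31 days (266 left).
November has 30 days (236 left).
December has 31 days (205 left).
January has 31 days (174 left).
February has 28 days (146 left).
March has 31 days (115 left).
April has 30 days (85 left).
May has 31 days (54 left).
June has 30 days (24 left).
24 days into July → 24 July 2067.

24 July 2067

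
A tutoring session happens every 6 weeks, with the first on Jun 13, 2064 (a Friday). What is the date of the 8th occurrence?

Apr 3, 2065

The 8th occurrence is 7 intervals after the first: 7 × 42 = 294 days after Jun 13, 2064.
Jun has 30 days — 17 days to the end of Jun leaves 277.
Jul has 31 days (246 left).
Aug has 31 days (215 left).
Sep has 30 days (185 left).
Oct has 31 days (154 left).
Nov has 30 days (124 left).
Dec has 31 days (93 left).
Jan has 31 days (62 left).
Feb has 28 days (34 left).
Mar has 31 days (3 left).
3 days into Apr → Apr 3, 2065.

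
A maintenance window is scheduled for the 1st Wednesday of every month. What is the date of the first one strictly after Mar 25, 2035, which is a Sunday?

Apr 4, 2035

Mar 2035 starts on a Thursday, so its 1st Wednesday is Mar 7, 2035 (6 days in).
That is not after Mar 25, 2035, so look at Apr 2035.
Apr 2035 starts on a Sunday, so its 1st Wednesday is Apr 4, 2035 (3 days in).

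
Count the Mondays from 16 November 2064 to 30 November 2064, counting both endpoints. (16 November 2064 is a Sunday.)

2

16 November 2064 is a Sunday; the first Monday on or after it is 17 November 2064 (1 day later).
From 17 November 2064 to 30 November 2064 is 30 − 17 = 13 days.
13 ÷ 7 = 1 full weeks with remainder 6, so 1 more Mondays after the first → 2.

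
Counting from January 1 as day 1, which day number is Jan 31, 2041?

31

Plus 31 days into Jan → day 31.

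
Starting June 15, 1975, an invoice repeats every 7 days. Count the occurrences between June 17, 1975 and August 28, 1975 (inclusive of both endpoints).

10

Occurrences land 7·i days after June 15, 1975 for i = 0, 1, 2, …
June 17, 1975 is 2 days after the start; 2 ÷ 7 = 0 remainder 2; since the remainder is 2, round up to i = 1. First occurrence in the window: #2 on June 22, 1975 (1×7 = 7 days in).
August 28, 1975 is 74 days after the start; 74 ÷ 7 = 10 remainder 4. Last occurrence in the window: #11 on August 24, 1975.
Occurrences #2 through #11: 10 in total.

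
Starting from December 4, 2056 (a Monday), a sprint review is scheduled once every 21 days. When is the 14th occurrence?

The 14th occurrence is 13 intervals after the first: 13 × 21 = 273 days after December 4, 2056.
December has 31 days — 27 days to the end of December leaves 246.
January has 31 days (215 left).
February has 28 days (187 left).
March has 31 days (156 left).
April has 30 days (126 left).
May has 31 days (95 left).
June has 30 days (65 left).
July has 31 days (34 left).
August has 31 days (3 left).
3 days into September → September 3, 2057.

September 3, 2057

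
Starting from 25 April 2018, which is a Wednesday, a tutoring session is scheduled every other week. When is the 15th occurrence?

The 15th occurrence is 14 intervals after the first: 14 × 14 = 196 days after 25 April 2018.
April has 30 days — 5 days to the end of April leaves 191.
May has 31 days (160 left).
June has 30 days (130 left).
July has 31 days (99 left).
August has 31 days (68 left).
September has 30 days (38 left).
October has 31 days (7 left).
7 days into November → 7 November 2018.

7 November 2018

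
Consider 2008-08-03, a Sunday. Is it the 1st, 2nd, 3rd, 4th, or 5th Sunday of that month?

1st

Day 3 falls in week ⌈3/7⌉ of the month.
Days 1–7 hold the 1st Sunday, 8–14 the 2nd, 15–21 the 3rd, 22–28 the 4th, 29–31 the 5th.
3 is in the range for the 1st.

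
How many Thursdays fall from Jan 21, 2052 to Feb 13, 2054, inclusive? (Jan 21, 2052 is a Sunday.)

108

Jan 21, 2052 is a Sunday; the first Thursday on or after it is Jan 25, 2052 (4 days later).
From Jan 25, 2052 to Feb 13, 2054: 341 + 365 + 44 = 750 days (rest of 2052, 2053, to Feb 13, 2054 in 2054).
750 ÷ 7 = 107 full weeks with remainder 1, so 107 more Thursdays after the first → 108.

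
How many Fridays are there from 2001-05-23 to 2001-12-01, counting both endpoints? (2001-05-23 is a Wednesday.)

2001-05-23 is a Wednesday; the first Friday on or after it is 2001-05-25 (2 days later).
From 2001-05-25 to 2001-12-01: 6 + 30 + 31 + 31 + 30 + 31 + 30 + 1 = 190 days (rest of May, June, July, August, September, October, November, December).
190 ÷ 7 = 27 full weeks with remainder 1, so 27 more Fridays after the first → 28.

28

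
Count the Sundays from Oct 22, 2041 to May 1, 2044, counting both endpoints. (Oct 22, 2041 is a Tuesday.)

Oct 22, 2041 is a Tuesday; the first Sunday on or after it is Oct 27, 2041 (5 days later).
From Oct 27, 2041 to May 1, 2044: 65 + 365 + 365 + 122 = 917 days (rest of 2041, 2042, 2043, to May 1, 2044 in 2044).
917 ÷ 7 = 131 full weeks with remainder 0, so 131 more Sundays after the first → 132.

132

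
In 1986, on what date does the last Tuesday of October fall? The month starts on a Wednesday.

28 October 1986

October 1986 begins on a Wednesday, so the first Tuesday is October 7 (6 days later).
October 1986 has 31 days. Adding weeks: 7, 14, 21, 28 — the last one ≤ 31 is the 28th.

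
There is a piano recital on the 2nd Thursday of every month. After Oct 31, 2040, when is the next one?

Nov 8, 2040

Oct 2040 starts on a Monday; its first Thursday is the 4th, so the 2nd Thursday is the 11th — Oct 11, 2040.
That is not after Oct 31, 2040, so look at Nov 2040.
Nov 2040 starts on a Thursday; its first Thursday is the 1st, so the 2nd Thursday is the 8th — Nov 8, 2040.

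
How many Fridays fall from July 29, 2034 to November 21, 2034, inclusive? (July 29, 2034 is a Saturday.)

July 29, 2034 is a Saturday; the first Friday on or after it is August 4, 2034 (6 days later).
From August 4, 2034 to November 21, 2034: 27 + 30 + 31 + 21 = 109 days (rest of August, September, October, November).
109 ÷ 7 = 15 full weeks with remainder 4, so 15 more Fridays after the first → 16.

16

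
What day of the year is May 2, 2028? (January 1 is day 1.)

123

Days in months before May: 31 + 29 + 31 + 30 = 121.
Plus 2 days into May → day 123.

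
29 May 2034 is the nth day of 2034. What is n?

Days in months before May: 31 + 28 + 31 + 30 = 120.
Plus 29 days into May → day 149.

149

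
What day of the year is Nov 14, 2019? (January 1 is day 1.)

Days in months before Nov: 31 + 28 + 31 + 30 + 31 + 30 + 31 + 31 + 30 + 31 = 304.
Plus 14 days into Nov → day 318.

318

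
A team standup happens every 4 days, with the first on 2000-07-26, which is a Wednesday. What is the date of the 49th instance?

2001-02-03

The 49th occurrence is 48 intervals after the first: 48 × 4 = 192 days after 2000-07-26.
July has 31 days — 5 days to the end of July leaves 187.
August has 31 days (156 left).
September has 30 days (126 left).
October has 31 days (95 left).
November has 30 days (65 left).
December has 31 days (34 left).
January has 31 days (3 left).
3 days into February → 2001-02-03.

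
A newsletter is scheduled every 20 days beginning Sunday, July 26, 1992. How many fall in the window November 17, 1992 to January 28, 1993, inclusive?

Occurrences land 20·i days after July 26, 1992 for i = 0, 1, 2, …
November 17, 1992 is 114 days after the start; 114 ÷ 20 = 5 remainder 14; since the remainder is 14, round up to i = 6. First occurrence in the window: #7 on November 23, 1992 (6×20 = 120 days in).
January 28, 1993 is 186 days after the start; 186 ÷ 20 = 9 remainder 6. Last occurrence in the window: #10 on January 22, 1993.
Occurrences #7 through #10: 4 in total.

4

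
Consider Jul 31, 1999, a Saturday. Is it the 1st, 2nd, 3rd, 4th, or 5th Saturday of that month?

Day 31 falls in week ⌈31/7⌉ of the month.
Days 1–7 hold the 1st Saturday, 8–14 the 2nd, 15–21 the 3rd, 22–28 the 4th, 29–31 the 5th.
31 is in the range for the 5th.

5th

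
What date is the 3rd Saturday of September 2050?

The first Saturday of September 2050 is September 3.
The 3rd Saturday is 2 weeks later: 3 + 14 = 17.

September 17, 2050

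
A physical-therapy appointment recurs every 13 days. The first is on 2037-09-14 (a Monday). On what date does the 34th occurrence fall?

The 34th occurrence is 33 intervals after the first: 33 × 13 = 429 days after 2037-09-14.
September has 30 days — 16 days to the end of September leaves 413.
From end of September to end of 2037 is 92 days (321 left).
January has 31 days (290 left).
February has 28 days (262 left).
March has 31 days (231 left).
April has 30 days (201 left).
May has 31 days (170 left).
June has 30 days (140 left).
July has 31 days (109 left).
August has 31 days (78 left).
September has 30 days (48 left).
October has 31 days (17 left).
17 days into November → 2038-11-17.

2038-11-17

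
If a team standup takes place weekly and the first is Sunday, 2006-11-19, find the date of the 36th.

The 36th occurrence is 35 intervals after the first: 35 × 7 = 245 days after 2006-11-19.
November has 30 days — 11 days to the end of November leaves 234.
December has 31 days (203 left).
January has 31 days (172 left).
February has 28 days (144 left).
March has 31 days (113 left).
April has 30 days (83 left).
May has 31 days (52 left).
June has 30 days (22 left).
22 days into July → 2007-07-22.

2007-07-22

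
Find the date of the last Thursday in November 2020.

November 2020 begins on a Sunday, so the first Thursday is November 5 (4 days later).
November 2020 has 30 days. Adding weeks: 5, 12, 19, 26 — the last one ≤ 30 is the 26th.

November 26, 2020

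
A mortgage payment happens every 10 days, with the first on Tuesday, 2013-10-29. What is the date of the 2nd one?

The 2nd occurrence is 1 interval after the first: 1 × 10 = 10 days after 2013-10-29.
October has 31 days — 2 days to the end of October leaves 8.
8 days into November → 2013-11-08.

2013-11-08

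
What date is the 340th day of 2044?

2044-12-05

January has 31 days (340 − 31 = 309 remain).
February has 29 days (309 − 29 = 280 remain).
March has 31 days (280 − 31 = 249 remain).
April has 30 days (249 − 30 = 219 remain).
May has 31 days (219 − 31 = 188 remain).
June has 30 days (188 − 30 = 158 remain).
July has 31 days (158 − 31 = 127 remain).
August has 31 days (127 − 31 = 96 remain).
September has 30 days (96 − 30 = 66 remain).
October has 31 days (66 − 31 = 35 remain).
November has 30 days (35 − 30 = 5 remain).
5 into December → December 5.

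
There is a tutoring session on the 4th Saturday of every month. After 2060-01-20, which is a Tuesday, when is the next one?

2060-01-24

January 2060 starts on a Thursday; its first Saturday is the 3rd, so the 4th Saturday is the 24th — 2060-01-24.
2060-01-24 is after 2060-01-20, so that is the next one.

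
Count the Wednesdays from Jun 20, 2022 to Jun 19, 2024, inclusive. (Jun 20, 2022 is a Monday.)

Jun 20, 2022 is a Monday; the first Wednesday on or after it is Jun 22, 2022 (2 days later).
From Jun 22, 2022 to Jun 19, 2024: 192 + 365 + 171 = 728 days (rest of 2022, 2023, to Jun 19, 2024 in 2024).
728 ÷ 7 = 104 full weeks with remainder 0, so 104 more Wednesdays after the first → 105.

105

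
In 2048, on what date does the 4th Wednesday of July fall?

2048-07-22

The first Wednesday of July 2048 is July 1.
The 4th Wednesday is 3 weeks later: 1 + 21 = 22.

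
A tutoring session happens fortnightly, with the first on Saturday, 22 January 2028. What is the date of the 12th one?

The 12th occurrence is 11 intervals after the first: 11 × 14 = 154 days after 22 January 2028.
January has 31 days — 9 days to the end of January leaves 145.
February has 29 days (116 left).
March has 31 days (85 left).
April has 30 days (55 left).
May has 31 days (24 left).
24 days into June → 24 June 2028.

24 June 2028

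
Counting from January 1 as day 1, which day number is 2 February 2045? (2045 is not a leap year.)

33

Days in months before February: 31 = 31.
Plus 2 days into February → day 33.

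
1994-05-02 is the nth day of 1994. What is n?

122

Days in months before May: 31 + 28 + 31 + 30 = 120.
Plus 2 days into May → day 122.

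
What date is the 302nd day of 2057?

January has 31 days (302 − 31 = 271 remain).
February has 28 days (271 − 28 = 243 remain).
March has 31 days (243 − 31 = 212 remain).
April has 30 days (212 − 30 = 182 remain).
May has 31 days (182 − 31 = 151 remain).
June has 30 days (151 − 30 = 121 remain).
July has 31 days (121 − 31 = 90 remain).
August has 31 days (90 − 31 = 59 remain).
September has 30 days (59 − 30 = 29 remain).
29 into October → October 29.

2057-10-29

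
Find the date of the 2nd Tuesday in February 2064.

The first Tuesday of February 2064 is February 5.
The 2nd Tuesday is 1 weeks later: 5 + 7 = 12.

12 February 2064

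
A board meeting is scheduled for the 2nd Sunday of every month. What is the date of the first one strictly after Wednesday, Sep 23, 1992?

Oct 11, 1992

Sep 1992 starts on a Tuesday; its first Sunday is the 6th, so the 2nd Sunday is the 13th — Sep 13, 1992.
That is not after Sep 23, 1992, so look at Oct 1992.
Oct 1992 starts on a Thursday; its first Sunday is the 4th, so the 2nd Sunday is the 11th — Oct 11, 1992.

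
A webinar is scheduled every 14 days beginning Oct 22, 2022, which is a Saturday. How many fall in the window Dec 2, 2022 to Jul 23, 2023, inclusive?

17

Occurrences land 14·i days after Oct 22, 2022 for i = 0, 1, 2, …
Dec 2, 2022 is 41 days after the start; 41 ÷ 14 = 2 remainder 13; since the remainder is 13, round up to i = 3. First occurrence in the window: #4 on Dec 3, 2022 (3×14 = 42 days in).
Jul 23, 2023 is 274 days after the start; 274 ÷ 14 = 19 remainder 8. Last occurrence in the window: #20 on Jul 15, 2023.
Occurrences #4 through #20: 17 in total.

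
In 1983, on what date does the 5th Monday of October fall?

31 October 1983

October 1983 begins on a Saturday, so the first Monday is October 3 (2 days later).
The 5th Monday is 4 weeks later: 3 + 28 = 31.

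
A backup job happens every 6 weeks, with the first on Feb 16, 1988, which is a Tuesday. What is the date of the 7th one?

The 7th occurrence is 6 intervals after the first: 6 × 42 = 252 days after Feb 16, 1988.
Feb has 29 days — 13 days to the end of Feb leaves 239.
Mar has 31 days (208 left).
Apr has 30 days (178 left).
May has 31 days (147 left).
Jun has 30 days (117 left).
Jul has 31 days (86 left).
Aug has 31 days (55 left).
Sep has 30 days (25 left).
25 days into Oct → Oct 25, 1988.

Oct 25, 1988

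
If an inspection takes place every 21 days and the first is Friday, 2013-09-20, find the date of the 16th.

2014-08-01

The 16th occurrence is 15 intervals after the first: 15 × 21 = 315 days after 2013-09-20.
September has 30 days — 10 days to the end of September leaves 305.
October has 31 days (274 left).
November has 30 days (244 left).
December has 31 days (213 left).
January has 31 days (182 left).
February has 28 days (154 left).
March has 31 days (123 left).
April has 30 days (93 left).
May has 31 days (62 left).
June has 30 days (32 left).
July has 31 days (1 left).
1 day into August → 2014-08-01.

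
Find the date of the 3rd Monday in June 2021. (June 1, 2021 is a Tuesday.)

June 2021 begins on a Tuesday, so the first Monday is June 7 (6 days later).
The 3rd Monday is 2 weeks later: 7 + 14 = 21.

21 June 2021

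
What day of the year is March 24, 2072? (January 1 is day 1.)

84

Days in months before March: 31 + 29 = 60.
Plus 24 days into March → day 84.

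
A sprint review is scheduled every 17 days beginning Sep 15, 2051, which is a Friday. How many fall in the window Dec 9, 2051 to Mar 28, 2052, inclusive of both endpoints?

7

Occurrences land 17·i days after Sep 15, 2051 for i = 0, 1, 2, …
Dec 9, 2051 is 85 days after the start; 85 ÷ 17 = 5 remainder 0. First occurrence in the window: #6 on Dec 9, 2051 (5×17 = 85 days in).
Mar 28, 2052 is 195 days after the start; 195 ÷ 17 = 11 remainder 8. Last occurrence in the window: #12 on Mar 20, 2052.
Occurrences #6 through #12: 7 in total.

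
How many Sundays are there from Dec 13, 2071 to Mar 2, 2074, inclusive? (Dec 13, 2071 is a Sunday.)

116

Dec 13, 2071 is a Sunday; the first Sunday on or after it is Dec 13, 2071.
From Dec 13, 2071 to Mar 2, 2074: 18 + 366 + 365 + 61 = 810 days (rest of 2071, 2072, 2073, to Mar 2, 2074 in 2074).
810 ÷ 7 = 115 full weeks with remainder 5, so 115 more Sundays after the first → 116.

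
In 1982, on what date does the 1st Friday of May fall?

1982-05-07

May 1982 begins on a Saturday, so the first Friday is May 7 (6 days later).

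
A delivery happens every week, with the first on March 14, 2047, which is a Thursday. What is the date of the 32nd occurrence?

The 32nd occurrence is 31 intervals after the first: 31 × 7 = 217 days after March 14, 2047.
March has 31 days — 17 days to the end of March leaves 200.
April has 30 days (170 left).
May has 31 days (139 left).
June has 30 days (109 left).
July has 31 days (78 left).
August has 31 days (47 left).
September has 30 days (17 left).
17 days into October → October 17, 2047.

October 17, 2047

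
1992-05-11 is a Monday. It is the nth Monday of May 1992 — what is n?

2nd

Day 11 falls in week ⌈11/7⌉ of the month.
Days 1–7 hold the 1st Monday, 8–14 the 2nd, 15–21 the 3rd, 22–28 the 4th, 29–31 the 5th.
11 is in the range for the 2nd.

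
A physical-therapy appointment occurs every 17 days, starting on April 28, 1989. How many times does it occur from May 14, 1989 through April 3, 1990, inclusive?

20

Occurrences land 17·i days after April 28, 1989 for i = 0, 1, 2, …
May 14, 1989 is 16 days after the start; 16 ÷ 17 = 0 remainder 16; since the remainder is 16, round up to i = 1. First occurrence in the window: #2 on May 15, 1989 (1×17 = 17 days in).
April 3, 1990 is 340 days after the start; 340 ÷ 17 = 20 remainder 0. Last occurrence in the window: #21 on April 3, 1990.
Occurrences #2 through #21: 20 in total.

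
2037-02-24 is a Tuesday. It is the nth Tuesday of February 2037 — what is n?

Day 24 falls in week ⌈24/7⌉ of the month.
Days 1–7 hold the 1st Tuesday, 8–14 the 2nd, 15–21 the 3rd, 22–28 the 4th, 29–31 the 5th.
24 is in the range for the 4th.

4th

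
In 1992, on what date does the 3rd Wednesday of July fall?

July 1992 begins on a Wednesday, so the first Wednesday is July 1.
The 3rd Wednesday is 2 weeks later: 1 + 14 = 15.

15 July 1992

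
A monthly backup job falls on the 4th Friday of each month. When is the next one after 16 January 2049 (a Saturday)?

January 2049 starts on a Friday; its first Friday is the 1st, so the 4th Friday is the 22nd — 22 January 2049.
22 January 2049 is after 16 January 2049, so that is the next one.

22 January 2049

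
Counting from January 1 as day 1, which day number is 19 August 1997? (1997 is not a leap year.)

Days in months before August: 31 + 28 + 31 + 30 + 31 + 30 + 31 = 212.
Plus 19 days into August → day 231.

231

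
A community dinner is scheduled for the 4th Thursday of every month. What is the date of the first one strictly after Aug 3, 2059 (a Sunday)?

Aug 2059 starts on a Friday; its first Thursday is the 7th, so the 4th Thursday is the 28th — Aug 28, 2059.
Aug 28, 2059 is after Aug 3, 2059, so that is the next one.

Aug 28, 2059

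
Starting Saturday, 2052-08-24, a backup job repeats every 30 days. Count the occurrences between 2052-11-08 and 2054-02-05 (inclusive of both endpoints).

Occurrences land 30·i days after 2052-08-24 for i = 0, 1, 2, …
2052-11-08 is 76 days after the start; 76 ÷ 30 = 2 remainder 16; since the remainder is 16, round up to i = 3. First occurrence in the window: #4 on 2052-11-22 (3×30 = 90 days in).
2054-02-05 is 530 days after the start; 530 ÷ 30 = 17 remainder 20. Last occurrence in the window: #18 on 2054-01-16.
Occurrences #4 through #18: 15 in total.

15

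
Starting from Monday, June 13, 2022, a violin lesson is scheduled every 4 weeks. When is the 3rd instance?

The 3rd occurrence is 2 intervals after the first: 2 × 28 = 56 days after June 13, 2022.
June has 30 days — 17 days to the end of June leaves 39.
July has 31 days (8 left).
8 days into August → August 8, 2022.

August 8, 2022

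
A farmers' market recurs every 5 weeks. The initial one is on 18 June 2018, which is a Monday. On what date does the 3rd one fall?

27 August 2018

The 3rd occurrence is 2 intervals after the first: 2 × 35 = 70 days after 18 June 2018.
June has 30 days — 12 days to the end of June leaves 58.
July has 31 days (27 left).
27 days into August → 27 August 2018.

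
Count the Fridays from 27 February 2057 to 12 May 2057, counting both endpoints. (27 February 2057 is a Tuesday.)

27 February 2057 is a Tuesday; the first Friday on or after it is 2 March 2057 (3 days later).
From 2 March 2057 to 12 May 2057: 29 + 30 + 12 = 71 days (rest of March, April, May).
71 ÷ 7 = 10 full weeks with remainder 1, so 10 more Fridays after the first → 11.

11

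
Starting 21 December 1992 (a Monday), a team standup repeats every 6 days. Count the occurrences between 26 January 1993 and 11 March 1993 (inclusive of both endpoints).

8

Occurrences land 6·i days after 21 December 1992 for i = 0, 1, 2, …
26 January 1993 is 36 days after the start; 36 ÷ 6 = 6 remainder 0. First occurrence in the window: #7 on 26 January 1993 (6×6 = 36 days in).
11 March 1993 is 80 days after the start; 80 ÷ 6 = 13 remainder 2. Last occurrence in the window: #14 on 9 March 1993.
Occurrences #7 through #14: 8 in total.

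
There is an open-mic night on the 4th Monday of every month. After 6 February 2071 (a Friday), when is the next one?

23 February 2071

February 2071 starts on a Sunday; its first Monday is the 2nd, so the 4th Monday is the 23rd — 23 February 2071.
23 February 2071 is after 6 February 2071, so that is the next one.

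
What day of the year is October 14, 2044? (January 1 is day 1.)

288

Days in months before October: 31 + 29 + 31 + 30 + 31 + 30 + 31 + 31 + 30 = 274.
Plus 14 days into October → day 288.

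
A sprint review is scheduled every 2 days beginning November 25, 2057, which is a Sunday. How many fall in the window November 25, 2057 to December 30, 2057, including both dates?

18

Occurrences land 2·i days after November 25, 2057 for i = 0, 1, 2, …
The window opens on the start date, so the first occurrence inside is #1 on November 25, 2057.
December 30, 2057 is 35 days after the start; 35 ÷ 2 = 17 remainder 1. Last occurrence in the window: #18 on December 29, 2057.
Occurrences #1 through #18: 18 in total.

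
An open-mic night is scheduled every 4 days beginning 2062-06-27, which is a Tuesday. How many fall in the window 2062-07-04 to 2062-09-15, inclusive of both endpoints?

19

Occurrences land 4·i days after 2062-06-27 for i = 0, 1, 2, …
2062-07-04 is 7 days after the start; 7 ÷ 4 = 1 remainder 3; since the remainder is 3, round up to i = 2. First occurrence in the window: #3 on 2062-07-05 (2×4 = 8 days in).
2062-09-15 is 80 days after the start; 80 ÷ 4 = 20 remainder 0. Last occurrence in the window: #21 on 2062-09-15.
Occurrences #3 through #21: 19 in total.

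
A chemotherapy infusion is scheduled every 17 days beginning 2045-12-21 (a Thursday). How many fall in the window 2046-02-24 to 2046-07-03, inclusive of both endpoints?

8

Occurrences land 17·i days after 2045-12-21 for i = 0, 1, 2, …
2046-02-24 is 65 days after the start; 65 ÷ 17 = 3 remainder 14; since the remainder is 14, round up to i = 4. First occurrence in the window: #5 on 2046-02-27 (4×17 = 68 days in).
2046-07-03 is 194 days after the start; 194 ÷ 17 = 11 remainder 7. Last occurrence in the window: #12 on 2046-06-26.
Occurrences #5 through #12: 8 in total.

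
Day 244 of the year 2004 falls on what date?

2004-08-31

January has 31 days (244 − 31 = 213 remain).
February has 29 days (213 − 29 = 184 remain).
March has 31 days (184 − 31 = 153 remain).
April has 30 days (153 − 30 = 123 remain).
May has 31 days (123 − 31 = 92 remain).
June has 30 days (92 − 30 = 62 remain).
July has 31 days (62 − 31 = 31 remain).
31 into August → August 31.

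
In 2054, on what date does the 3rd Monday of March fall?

March 2054 begins on a Sunday, so the first Monday is March 2 (1 day later).
The 3rd Monday is 2 weeks later: 2 + 14 = 16.

March 16, 2054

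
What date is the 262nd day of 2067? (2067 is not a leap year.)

January has 31 days (262 − 31 = 231 remain).
February has 28 days (231 − 28 = 203 remain).
March has 31 days (203 − 31 = 172 remain).
April has 30 days (172 − 30 = 142 remain).
May has 31 days (142 − 31 = 111 remain).
June has 30 days (111 − 30 = 81 remain).
July has 31 days (81 − 31 = 50 remain).
August has 31 days (50 − 31 = 19 remain).
19 into September → September 19.

September 19, 2067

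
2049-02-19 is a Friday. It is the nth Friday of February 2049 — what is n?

Day 19 falls in week ⌈19/7⌉ of the month.
Days 1–7 hold the 1st Friday, 8–14 the 2nd, 15–21 the 3rd, 22–28 the 4th, 29–31 the 5th.
19 is in the range for the 3rd.

3rd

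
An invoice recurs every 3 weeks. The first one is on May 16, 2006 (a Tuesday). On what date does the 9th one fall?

October 31, 2006

The 9th occurrence is 8 intervals after the first: 8 × 21 = 168 days after May 16, 2006.
May has 31 days — 15 days to the end of May leaves 153.
June has 30 days (123 left).
July has 31 days (92 left).
August has 31 days (61 left).
September has 30 days (31 left).
31 days into October → October 31, 2006.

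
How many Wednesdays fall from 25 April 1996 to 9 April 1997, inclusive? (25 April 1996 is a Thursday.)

25 April 1996 is a Thursday; the first Wednesday on or after it is 1 May 1996 (6 days later).
From 1 May 1996 to 9 April 1997: 244 + 99 = 343 days (rest of 1996, to 9 April 1997 in 1997).
343 ÷ 7 = 49 full weeks with remainder 0, so 49 more Wednesdays after the first → 50.

50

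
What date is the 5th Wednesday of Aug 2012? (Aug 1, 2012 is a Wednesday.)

Aug 29, 2012

Aug 2012 begins on a Wednesday, so the first Wednesday is Aug 1.
The 5th Wednesday is 4 weeks later: 1 + 28 = 29.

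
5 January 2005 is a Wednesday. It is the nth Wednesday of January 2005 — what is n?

1st

Day 5 falls in week ⌈5/7⌉ of the month.
Days 1–7 hold the 1st Wednesday, 8–14 the 2nd, 15–21 the 3rd, 22–28 the 4th, 29–31 the 5th.
5 is in the range for the 1st.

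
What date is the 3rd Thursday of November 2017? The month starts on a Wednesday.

November 2017 begins on a Wednesday, so the first Thursday is November 2 (1 day later).
The 3rd Thursday is 2 weeks later: 2 + 14 = 16.

November 16, 2017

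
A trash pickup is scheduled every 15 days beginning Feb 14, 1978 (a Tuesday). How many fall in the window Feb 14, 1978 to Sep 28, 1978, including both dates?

16

Occurrences land 15·i days after Feb 14, 1978 for i = 0, 1, 2, …
The window opens on the start date, so the first occurrence inside is #1 on Feb 14, 1978.
Sep 28, 1978 is 226 days after the start; 226 ÷ 15 = 15 remainder 1. Last occurrence in the window: #16 on Sep 27, 1978.
Occurrences #1 through #16: 16 in total.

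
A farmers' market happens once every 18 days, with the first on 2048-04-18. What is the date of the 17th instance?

2049-01-31

The 17th occurrence is 16 intervals after the first: 16 × 18 = 288 days after 2048-04-18.
April has 30 days — 12 days to the end of April leaves 276.
May has 31 days (245 left).
June has 30 days (215 left).
July has 31 days (184 left).
August has 31 days (153 left).
September has 30 days (123 left).
October has 31 days (92 left).
November has 30 days (62 left).
December has 31 days (31 left).
31 days into January → 2049-01-31.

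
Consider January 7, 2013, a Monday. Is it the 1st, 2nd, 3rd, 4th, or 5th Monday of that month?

Day 7 falls in week ⌈7/7⌉ of the month.
Days 1–7 hold the 1st Monday, 8–14 the 2nd, 15–21 the 3rd, 22–28 the 4th, 29–31 the 5th.
7 is in the range for the 1st.

1st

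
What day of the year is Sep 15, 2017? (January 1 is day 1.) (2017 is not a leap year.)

Days in months before Sep: 31 + 28 + 31 + 30 + 31 + 30 + 31 + 31 = 243.
Plus 15 days into Sep → day 258.

258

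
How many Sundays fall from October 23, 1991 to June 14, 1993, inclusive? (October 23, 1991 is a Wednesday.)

October 23, 1991 is a Wednesday; the first Sunday on or after it is October 27, 1991 (4 days later).
From October 27, 1991 to June 14, 1993: 65 + 366 + 165 = 596 days (rest of 1991, 1992, to June 14, 1993 in 1993).
596 ÷ 7 = 85 full weeks with remainder 1, so 85 more Sundays after the first → 86.

86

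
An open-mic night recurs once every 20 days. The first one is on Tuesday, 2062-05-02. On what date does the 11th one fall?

2062-11-18

The 11th occurrence is 10 intervals after the first: 10 × 20 = 200 days after 2062-05-02.
May has 31 days — 29 days to the end of May leaves 171.
June has 30 days (141 left).
July has 31 days (110 left).
August has 31 days (79 left).
September has 30 days (49 left).
October has 31 days (18 left).
18 days into November → 2062-11-18.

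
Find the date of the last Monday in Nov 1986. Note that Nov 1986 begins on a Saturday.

Nov 1986 begins on a Saturday, so the first Monday is Nov 3 (2 days later).
Nov 1986 has 30 days. Adding weeks: 3, 10, 17, 24 — the last one ≤ 30 is the 24th.

Nov 24, 1986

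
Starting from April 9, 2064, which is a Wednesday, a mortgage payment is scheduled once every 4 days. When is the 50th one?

The 50th occurrence is 49 intervals after the first: 49 × 4 = 196 days after April 9, 2064.
April has 30 days — 21 days to the end of April leaves 175.
May has 31 days (144 left).
June has 30 days (114 left).
July has 31 days (83 left).
August has 31 days (52 left).
September has 30 days (22 left).
22 days into October → October 22, 2064.

October 22, 2064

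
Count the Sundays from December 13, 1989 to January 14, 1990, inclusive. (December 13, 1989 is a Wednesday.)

December 13, 1989 is a Wednesday; the first Sunday on or after it is December 17, 1989 (4 days later).
From December 17, 1989 to January 14, 1990: 14 + 14 = 28 days (rest of December, January).
28 ÷ 7 = 4 full weeks with remainder 0, so 4 more Sundays after the first → 5.

5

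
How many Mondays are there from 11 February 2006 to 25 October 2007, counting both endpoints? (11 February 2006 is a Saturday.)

11 February 2006 is a Saturday; the first Monday on or after it is 13 February 2006 (2 days later).
From 13 February 2006 to 25 October 2007: 321 + 298 = 619 days (rest of 2006, to 25 October 2007 in 2007).
619 ÷ 7 = 88 full weeks with remainder 3, so 88 more Mondays after the first → 89.

89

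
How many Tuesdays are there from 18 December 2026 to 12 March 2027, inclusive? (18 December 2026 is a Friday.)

18 December 2026 is a Friday; the first Tuesday on or after it is 22 December 2026 (4 days later).
From 22 December 2026 to 12 March 2027: 9 + 31 + 28 + 12 = 80 days (rest of December, January, February, March).
80 ÷ 7 = 11 full weeks with remainder 3, so 11 more Tuesdays after the first → 12.

12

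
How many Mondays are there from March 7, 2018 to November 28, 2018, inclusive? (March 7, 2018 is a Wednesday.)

38

March 7, 2018 is a Wednesday; the first Monday on or after it is March 12, 2018 (5 days later).
From March 12, 2018 to November 28, 2018: 19 + 30 + 31 + 30 + 31 + 31 + 30 + 31 + 28 = 261 days (rest of March, April, May, June, July, August, September, October, November).
261 ÷ 7 = 37 full weeks with remainder 2, so 37 more Mondays after the first → 38.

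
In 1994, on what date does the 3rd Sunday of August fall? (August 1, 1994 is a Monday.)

August 1994 begins on a Monday, so the first Sunday is August 7 (6 days later).
The 3rd Sunday is 2 weeks later: 7 + 14 = 21.

21 August 1994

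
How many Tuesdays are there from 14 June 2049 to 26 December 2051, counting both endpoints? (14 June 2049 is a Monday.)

133

14 June 2049 is a Monday; the first Tuesday on or after it is 15 June 2049 (1 day later).
From 15 June 2049 to 26 December 2051: 199 + 365 + 360 = 924 days (rest of 2049, 2050, to 26 December 2051 in 2051).
924 ÷ 7 = 132 full weeks with remainder 0, so 132 more Tuesdays after the first → 133.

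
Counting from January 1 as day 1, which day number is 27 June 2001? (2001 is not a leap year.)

178

Days in months before June: 31 + 28 + 31 + 30 + 31 = 151.
Plus 27 days into June → day 178.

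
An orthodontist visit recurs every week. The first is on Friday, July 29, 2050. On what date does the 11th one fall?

The 11th occurrence is 10 intervals after the first: 10 × 7 = 70 days after July 29, 2050.
July has 31 days — 2 days to the end of July leaves 68.
August has 31 days (37 left).
September has 30 days (7 left).
7 days into October → October 7, 2050.

October 7, 2050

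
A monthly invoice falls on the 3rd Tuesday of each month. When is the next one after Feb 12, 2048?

Feb 2048 starts on a Saturday; its first Tuesday is the 4th, so the 3rd Tuesday is the 18th — Feb 18, 2048.
Feb 18, 2048 is after Feb 12, 2048, so that is the next one.

Feb 18, 2048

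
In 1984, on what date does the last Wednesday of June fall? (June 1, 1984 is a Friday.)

1984-06-27

June 1984 begins on a Friday, so the first Wednesday is June 6 (5 days later).
June 1984 has 30 days. Adding weeks: 6, 13, 20, 27 — the last one ≤ 30 is the 27th.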